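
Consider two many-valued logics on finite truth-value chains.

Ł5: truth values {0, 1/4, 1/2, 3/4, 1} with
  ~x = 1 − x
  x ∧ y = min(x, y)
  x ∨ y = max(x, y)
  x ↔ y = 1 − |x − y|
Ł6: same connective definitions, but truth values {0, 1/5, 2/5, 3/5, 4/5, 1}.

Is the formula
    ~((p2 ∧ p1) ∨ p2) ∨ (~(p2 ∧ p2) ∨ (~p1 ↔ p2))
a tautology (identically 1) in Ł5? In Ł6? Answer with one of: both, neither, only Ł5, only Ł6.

neither

In Ł5: at p1 = 0, p2 = 1/4 the value is 3/4 — not a tautology.
In Ł6: at p1 = 0, p2 = 1/5 the value is 4/5 — not a tautology.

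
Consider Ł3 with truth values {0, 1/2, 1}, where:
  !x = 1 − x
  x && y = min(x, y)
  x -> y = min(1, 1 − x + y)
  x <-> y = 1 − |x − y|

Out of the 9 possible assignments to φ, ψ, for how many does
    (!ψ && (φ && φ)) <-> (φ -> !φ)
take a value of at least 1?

1

φ = 0, ψ = 0 ↦ 0  <
φ = 0, ψ = 1/2 ↦ 0  <
φ = 0, ψ = 1 ↦ 0  <
φ = 1/2, ψ = 0 ↦ 1/2  <
φ = 1/2, ψ = 1/2 ↦ 1/2  <
φ = 1/2, ψ = 1 ↦ 0  <
φ = 1, ψ = 0 ↦ 0  <
φ = 1, ψ = 1/2 ↦ 1/2  <
φ = 1, ψ = 1 ↦ 1  ≥
So 1 of the 9 assignments meets the threshold.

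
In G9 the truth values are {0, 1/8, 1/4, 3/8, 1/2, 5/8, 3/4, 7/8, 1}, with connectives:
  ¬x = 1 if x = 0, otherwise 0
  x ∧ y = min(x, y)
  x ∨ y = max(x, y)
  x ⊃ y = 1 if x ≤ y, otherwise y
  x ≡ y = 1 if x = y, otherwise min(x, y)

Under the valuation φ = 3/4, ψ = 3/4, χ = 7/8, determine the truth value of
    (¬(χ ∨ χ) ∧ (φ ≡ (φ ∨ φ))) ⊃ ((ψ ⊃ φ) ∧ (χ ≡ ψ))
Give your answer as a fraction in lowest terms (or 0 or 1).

1

χ ∨ χ = 7/8 ∨ 7/8 = 7/8
¬(χ ∨ χ) = ¬7/8 = 0
φ ∨ φ = 3/4 ∨ 3/4 = 3/4
φ ≡ (φ ∨ φ) = 3/4 ≡ 3/4 = 1
¬(χ ∨ χ) ∧ (φ ≡ (φ ∨ φ)) = 0 ∧ 1 = 0
ψ ⊃ φ = 3/4 ⊃ 3/4 = 1
χ ≡ ψ = 7/8 ≡ 3/4 = 3/4
(ψ ⊃ φ) ∧ (χ ≡ ψ) = 1 ∧ 3/4 = 3/4
(¬(χ ∨ χ) ∧ (φ ≡ (φ ∨ φ))) ⊃ ((ψ ⊃ φ) ∧ (χ ≡ ψ)) = 0 ⊃ 3/4 = 1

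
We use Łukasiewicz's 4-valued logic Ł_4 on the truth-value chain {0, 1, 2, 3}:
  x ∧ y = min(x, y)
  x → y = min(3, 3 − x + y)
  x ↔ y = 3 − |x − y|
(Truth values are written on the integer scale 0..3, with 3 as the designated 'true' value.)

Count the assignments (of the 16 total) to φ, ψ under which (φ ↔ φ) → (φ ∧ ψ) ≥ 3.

φ = 0, ψ = 0 ↦ 0  <
φ = 0, ψ = 1 ↦ 0  <
φ = 0, ψ = 2 ↦ 0  <
φ = 0, ψ = 3 ↦ 0  <
φ = 1, ψ = 0 ↦ 0  <
φ = 1, ψ = 1 ↦ 1  <
φ = 1, ψ = 2 ↦ 1  <
φ = 1, ψ = 3 ↦ 1  <
φ = 2, ψ = 0 ↦ 0  <
φ = 2, ψ = 1 ↦ 1  <
φ = 2, ψ = 2 ↦ 2  <
φ = 2, ψ = 3 ↦ 2  <
φ = 3, ψ = 0 ↦ 0  <
φ = 3, ψ = 1 ↦ 1  <
φ = 3, ψ = 2 ↦ 2  <
φ = 3, ψ = 3 ↦ 3  ≥
So 1 of the 16 assignments meets the threshold.

1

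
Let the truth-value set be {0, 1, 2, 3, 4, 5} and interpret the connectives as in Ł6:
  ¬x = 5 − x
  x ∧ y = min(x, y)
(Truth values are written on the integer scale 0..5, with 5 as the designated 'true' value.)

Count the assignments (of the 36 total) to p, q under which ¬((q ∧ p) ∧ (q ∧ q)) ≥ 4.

value 5: 11 assignments (counts)
value 4: 9 assignments (counts)
value 3: 7 assignments
value 2: 5 assignments
value 1: 3 assignments
value 0: 1 assignment
So 20 of the 36 assignments meet the threshold.

20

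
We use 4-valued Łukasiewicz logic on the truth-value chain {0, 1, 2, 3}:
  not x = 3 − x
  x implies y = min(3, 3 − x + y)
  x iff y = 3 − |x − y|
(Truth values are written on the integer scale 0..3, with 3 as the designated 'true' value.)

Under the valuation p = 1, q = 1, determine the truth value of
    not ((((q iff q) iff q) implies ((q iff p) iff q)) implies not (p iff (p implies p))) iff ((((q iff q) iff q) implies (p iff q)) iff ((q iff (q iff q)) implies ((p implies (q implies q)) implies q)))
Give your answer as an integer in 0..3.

q iff q = 1 iff 1 = 3
(q iff q) iff q = 3 iff 1 = 1
q iff p = 1 iff 1 = 3
(q iff p) iff q = 3 iff 1 = 1
((q iff q) iff q) implies ((q iff p) iff q) = 1 implies 1 = 3
p implies p = 1 implies 1 = 3
p iff (p implies p) = 1 iff 3 = 1
not (p iff (p implies p)) = not 1 = 2
(((q iff q) iff q) implies ((q iff p) iff q)) implies not (p iff (p implies p)) = 3 implies 2 = 2
not ((((q iff q) iff q) implies ((q iff p) iff q)) implies not (p iff (p implies p))) = not 2 = 1
q iff q = 1 iff 1 = 3
(q iff q) iff q = 3 iff 1 = 1
p iff q = 1 iff 1 = 3
((q iff q) iff q) implies (p iff q) = 1 implies 3 = 3
q iff q = 1 iff 1 = 3
q iff (q iff q) = 1 iff 3 = 1
q implies q = 1 implies 1 = 3
p implies (q implies q) = 1 implies 3 = 3
(p implies (q implies q)) implies q = 3 implies 1 = 1
(q iff (q iff q)) implies ((p implies (q implies q)) implies q) = 1 implies 1 = 3
(((q iff q) iff q) implies (p iff q)) iff ((q iff (q iff q)) implies ((p implies (q implies q)) implies q)) = 3 iff 3 = 3
not ((((q iff q) iff q) implies ((q iff p) iff q)) implies not (p iff (p implies p))) iff ((((q iff q) iff q) implies (p iff q)) iff ((q iff (q iff q)) implies ((p implies (q implies q)) implies q))) = 1 iff 3 = 1

1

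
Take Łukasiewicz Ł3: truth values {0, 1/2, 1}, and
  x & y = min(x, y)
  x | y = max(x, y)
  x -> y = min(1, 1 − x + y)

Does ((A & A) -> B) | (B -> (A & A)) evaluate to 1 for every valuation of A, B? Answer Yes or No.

Yes

A = 0, B = 0 ↦ 1
A = 0, B = 1/2 ↦ 1
A = 0, B = 1 ↦ 1
A = 1/2, B = 0 ↦ 1
A = 1/2, B = 1/2 ↦ 1
A = 1/2, B = 1 ↦ 1
A = 1, B = 0 ↦ 1
A = 1, B = 1/2 ↦ 1
A = 1, B = 1 ↦ 1
Every assignment gives a value ≥ 1.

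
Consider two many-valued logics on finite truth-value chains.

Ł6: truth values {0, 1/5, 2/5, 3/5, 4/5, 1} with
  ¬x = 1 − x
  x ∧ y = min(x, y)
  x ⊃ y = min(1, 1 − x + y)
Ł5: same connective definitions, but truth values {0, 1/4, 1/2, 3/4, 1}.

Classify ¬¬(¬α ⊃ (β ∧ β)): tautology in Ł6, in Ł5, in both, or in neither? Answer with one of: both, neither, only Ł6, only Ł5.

In Ł6: at α = 0, β = 0 the value is 0 — not a tautology.
In Ł5: at α = 0, β = 0 the value is 0 — not a tautology.

neither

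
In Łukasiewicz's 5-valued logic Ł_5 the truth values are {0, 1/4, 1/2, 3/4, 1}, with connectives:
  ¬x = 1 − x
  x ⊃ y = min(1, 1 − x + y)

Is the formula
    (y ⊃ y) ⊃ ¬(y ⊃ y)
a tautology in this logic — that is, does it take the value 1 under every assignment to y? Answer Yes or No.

No

Counterexample: take y = 0.
y ⊃ y = 0 ⊃ 0 = 1
y ⊃ y = 0 ⊃ 0 = 1
¬(y ⊃ y) = ¬1 = 0
(y ⊃ y) ⊃ ¬(y ⊃ y) = 1 ⊃ 0 = 0
This gives 0 ≠ 1.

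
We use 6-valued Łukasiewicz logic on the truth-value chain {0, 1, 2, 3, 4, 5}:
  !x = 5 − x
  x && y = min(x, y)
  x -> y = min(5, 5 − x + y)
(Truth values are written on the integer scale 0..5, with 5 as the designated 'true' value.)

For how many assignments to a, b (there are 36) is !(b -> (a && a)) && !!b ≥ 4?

value 5: 1 assignment (counts)
value 4: 2 assignments (counts)
value 3: 3 assignments
value 2: 4 assignments
value 1: 5 assignments
value 0: 21 assignments
So 3 of the 36 assignments meet the threshold.

3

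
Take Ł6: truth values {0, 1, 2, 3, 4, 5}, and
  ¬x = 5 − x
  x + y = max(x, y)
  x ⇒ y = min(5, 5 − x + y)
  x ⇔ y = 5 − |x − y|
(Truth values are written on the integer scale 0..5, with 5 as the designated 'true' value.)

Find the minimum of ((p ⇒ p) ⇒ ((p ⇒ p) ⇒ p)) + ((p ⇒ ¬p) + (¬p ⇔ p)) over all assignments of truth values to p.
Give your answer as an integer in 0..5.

4

Take p = 3:
p ⇒ p = 3 ⇒ 3 = 5
p ⇒ p = 3 ⇒ 3 = 5
(p ⇒ p) ⇒ p = 5 ⇒ 3 = 3
(p ⇒ p) ⇒ ((p ⇒ p) ⇒ p) = 5 ⇒ 3 = 3
¬p = ¬3 = 2
p ⇒ ¬p = 3 ⇒ 2 = 4
¬p = ¬3 = 2
¬p ⇔ p = 2 ⇔ 3 = 4
(p ⇒ ¬p) + (¬p ⇔ p) = 4 + 4 = 4
((p ⇒ p) ⇒ ((p ⇒ p) ⇒ p)) + ((p ⇒ ¬p) + (¬p ⇔ p)) = 3 + 4 = 4
No assignment yields a value below 4, so this is the minimum.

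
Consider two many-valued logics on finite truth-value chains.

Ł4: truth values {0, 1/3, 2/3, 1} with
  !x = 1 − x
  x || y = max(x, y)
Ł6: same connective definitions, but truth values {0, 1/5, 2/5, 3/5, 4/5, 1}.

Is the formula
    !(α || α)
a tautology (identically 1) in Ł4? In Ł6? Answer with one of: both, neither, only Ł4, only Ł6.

neither

In Ł4: at α = 1/3 the value is 2/3 — not a tautology.
In Ł6: at α = 1/5 the value is 4/5 — not a tautology.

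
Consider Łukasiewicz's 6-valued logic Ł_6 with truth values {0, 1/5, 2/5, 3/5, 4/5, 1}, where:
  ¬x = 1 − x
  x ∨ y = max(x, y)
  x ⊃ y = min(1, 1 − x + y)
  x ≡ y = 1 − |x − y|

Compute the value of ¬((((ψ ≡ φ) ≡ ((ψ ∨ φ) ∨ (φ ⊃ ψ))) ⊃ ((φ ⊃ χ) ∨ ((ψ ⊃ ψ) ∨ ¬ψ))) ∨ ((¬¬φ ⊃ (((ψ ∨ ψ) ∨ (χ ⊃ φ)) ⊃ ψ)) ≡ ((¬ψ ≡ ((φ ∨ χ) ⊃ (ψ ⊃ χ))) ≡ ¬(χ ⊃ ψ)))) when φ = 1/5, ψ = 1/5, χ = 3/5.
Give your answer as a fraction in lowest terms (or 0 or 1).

ψ ≡ φ = 1/5 ≡ 1/5 = 1
ψ ∨ φ = 1/5 ∨ 1/5 = 1/5
φ ⊃ ψ = 1/5 ⊃ 1/5 = 1
(ψ ∨ φ) ∨ (φ ⊃ ψ) = 1/5 ∨ 1 = 1
(ψ ≡ φ) ≡ ((ψ ∨ φ) ∨ (φ ⊃ ψ)) = 1 ≡ 1 = 1
φ ⊃ χ = 1/5 ⊃ 3/5 = 1
ψ ⊃ ψ = 1/5 ⊃ 1/5 = 1
¬ψ = ¬1/5 = 4/5
(ψ ⊃ ψ) ∨ ¬ψ = 1 ∨ 4/5 = 1
(φ ⊃ χ) ∨ ((ψ ⊃ ψ) ∨ ¬ψ) = 1 ∨ 1 = 1
((ψ ≡ φ) ≡ ((ψ ∨ φ) ∨ (φ ⊃ ψ))) ⊃ ((φ ⊃ χ) ∨ ((ψ ⊃ ψ) ∨ ¬ψ)) = 1 ⊃ 1 = 1
¬φ = ¬1/5 = 4/5
¬¬φ = ¬4/5 = 1/5
ψ ∨ ψ = 1/5 ∨ 1/5 = 1/5
χ ⊃ φ = 3/5 ⊃ 1/5 = 3/5
(ψ ∨ ψ) ∨ (χ ⊃ φ) = 1/5 ∨ 3/5 = 3/5
((ψ ∨ ψ) ∨ (χ ⊃ φ)) ⊃ ψ = 3/5 ⊃ 1/5 = 3/5
¬¬φ ⊃ (((ψ ∨ ψ) ∨ (χ ⊃ φ)) ⊃ ψ) = 1/5 ⊃ 3/5 = 1
¬ψ = ¬1/5 = 4/5
φ ∨ χ = 1/5 ∨ 3/5 = 3/5
ψ ⊃ χ = 1/5 ⊃ 3/5 = 1
(φ ∨ χ) ⊃ (ψ ⊃ χ) = 3/5 ⊃ 1 = 1
¬ψ ≡ ((φ ∨ χ) ⊃ (ψ ⊃ χ)) = 4/5 ≡ 1 = 4/5
χ ⊃ ψ = 3/5 ⊃ 1/5 = 3/5
¬(χ ⊃ ψ) = ¬3/5 = 2/5
(¬ψ ≡ ((φ ∨ χ) ⊃ (ψ ⊃ χ))) ≡ ¬(χ ⊃ ψ) = 4/5 ≡ 2/5 = 3/5
(¬¬φ ⊃ (((ψ ∨ ψ) ∨ (χ ⊃ φ)) ⊃ ψ)) ≡ ((¬ψ ≡ ((φ ∨ χ) ⊃ (ψ ⊃ χ))) ≡ ¬(χ ⊃ ψ)) = 1 ≡ 3/5 = 3/5
(((ψ ≡ φ) ≡ ((ψ ∨ φ) ∨ (φ ⊃ ψ))) ⊃ ((φ ⊃ χ) ∨ ((ψ ⊃ ψ) ∨ ¬ψ))) ∨ ((¬¬φ ⊃ (((ψ ∨ ψ) ∨ (χ ⊃ φ)) ⊃ ψ)) ≡ ((¬ψ ≡ ((φ ∨ χ) ⊃ (ψ ⊃ χ))) ≡ ¬(χ ⊃ ψ))) = 1 ∨ 3/5 = 1
¬((((ψ ≡ φ) ≡ ((ψ ∨ φ) ∨ (φ ⊃ ψ))) ⊃ ((φ ⊃ χ) ∨ ((ψ ⊃ ψ) ∨ ¬ψ))) ∨ ((¬¬φ ⊃ (((ψ ∨ ψ) ∨ (χ ⊃ φ)) ⊃ ψ)) ≡ ((¬ψ ≡ ((φ ∨ χ) ⊃ (ψ ⊃ χ))) ≡ ¬(χ ⊃ ψ)))) = ¬1 = 0

0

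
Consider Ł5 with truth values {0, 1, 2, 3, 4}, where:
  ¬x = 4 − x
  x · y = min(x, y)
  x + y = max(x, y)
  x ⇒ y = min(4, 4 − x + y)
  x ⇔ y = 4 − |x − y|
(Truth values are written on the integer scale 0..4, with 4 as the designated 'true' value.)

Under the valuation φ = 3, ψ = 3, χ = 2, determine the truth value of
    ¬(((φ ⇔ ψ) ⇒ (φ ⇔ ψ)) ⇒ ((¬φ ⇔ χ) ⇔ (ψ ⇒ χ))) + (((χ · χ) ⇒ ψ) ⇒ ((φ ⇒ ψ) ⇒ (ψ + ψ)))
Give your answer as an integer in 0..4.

3

φ ⇔ ψ = 3 ⇔ 3 = 4
φ ⇔ ψ = 3 ⇔ 3 = 4
(φ ⇔ ψ) ⇒ (φ ⇔ ψ) = 4 ⇒ 4 = 4
¬φ = ¬3 = 1
¬φ ⇔ χ = 1 ⇔ 2 = 3
ψ ⇒ χ = 3 ⇒ 2 = 3
(¬φ ⇔ χ) ⇔ (ψ ⇒ χ) = 3 ⇔ 3 = 4
((φ ⇔ ψ) ⇒ (φ ⇔ ψ)) ⇒ ((¬φ ⇔ χ) ⇔ (ψ ⇒ χ)) = 4 ⇒ 4 = 4
¬(((φ ⇔ ψ) ⇒ (φ ⇔ ψ)) ⇒ ((¬φ ⇔ χ) ⇔ (ψ ⇒ χ))) = ¬4 = 0
χ · χ = 2 · 2 = 2
(χ · χ) ⇒ ψ = 2 ⇒ 3 = 4
φ ⇒ ψ = 3 ⇒ 3 = 4
ψ + ψ = 3 + 3 = 3
(φ ⇒ ψ) ⇒ (ψ + ψ) = 4 ⇒ 3 = 3
((χ · χ) ⇒ ψ) ⇒ ((φ ⇒ ψ) ⇒ (ψ + ψ)) = 4 ⇒ 3 = 3
¬(((φ ⇔ ψ) ⇒ (φ ⇔ ψ)) ⇒ ((¬φ ⇔ χ) ⇔ (ψ ⇒ χ))) + (((χ · χ) ⇒ ψ) ⇒ ((φ ⇒ ψ) ⇒ (ψ + ψ))) = 0 + 3 = 3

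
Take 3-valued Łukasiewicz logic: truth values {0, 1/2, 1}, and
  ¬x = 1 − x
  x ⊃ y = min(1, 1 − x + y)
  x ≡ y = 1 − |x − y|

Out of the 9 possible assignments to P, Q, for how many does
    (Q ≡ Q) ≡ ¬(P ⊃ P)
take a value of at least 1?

P = 0, Q = 0 ↦ 0  <
P = 0, Q = 1/2 ↦ 0  <
P = 0, Q = 1 ↦ 0  <
P = 1/2, Q = 0 ↦ 0  <
P = 1/2, Q = 1/2 ↦ 0  <
P = 1/2, Q = 1 ↦ 0  <
P = 1, Q = 0 ↦ 0  <
P = 1, Q = 1/2 ↦ 0  <
P = 1, Q = 1 ↦ 0  <
So 0 of the 9 assignments meet the threshold.

0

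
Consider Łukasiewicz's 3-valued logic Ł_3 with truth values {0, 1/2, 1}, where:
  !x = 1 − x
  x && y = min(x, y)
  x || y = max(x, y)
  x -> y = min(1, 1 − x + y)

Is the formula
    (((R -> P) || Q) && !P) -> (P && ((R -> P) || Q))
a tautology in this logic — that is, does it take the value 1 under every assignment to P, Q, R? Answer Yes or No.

Counterexample: take P = 0, Q = 0, R = 0.
R -> P = 0 -> 0 = 1
(R -> P) || Q = 1 || 0 = 1
!P = !0 = 1
((R -> P) || Q) && !P = 1 && 1 = 1
R -> P = 0 -> 0 = 1
(R -> P) || Q = 1 || 0 = 1
P && ((R -> P) || Q) = 0 && 1 = 0
(((R -> P) || Q) && !P) -> (P && ((R -> P) || Q)) = 1 -> 0 = 0
This gives 0 ≠ 1.

No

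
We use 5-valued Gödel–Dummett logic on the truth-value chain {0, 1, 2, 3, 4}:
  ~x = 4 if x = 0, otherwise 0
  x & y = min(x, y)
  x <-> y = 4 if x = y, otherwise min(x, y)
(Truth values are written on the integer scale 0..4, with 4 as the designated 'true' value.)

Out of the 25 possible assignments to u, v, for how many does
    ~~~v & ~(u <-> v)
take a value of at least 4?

value 4: 4 assignments (counts)
value 0: 21 assignments
So 4 of the 25 assignments meet the threshold.

4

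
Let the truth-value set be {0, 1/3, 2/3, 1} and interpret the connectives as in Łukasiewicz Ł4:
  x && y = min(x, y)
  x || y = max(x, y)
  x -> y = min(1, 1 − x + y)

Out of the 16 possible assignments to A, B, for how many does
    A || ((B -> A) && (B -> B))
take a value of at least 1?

10

A = 0, B = 0 ↦ 1  ≥
A = 0, B = 1/3 ↦ 2/3  <
A = 0, B = 2/3 ↦ 1/3  <
A = 0, B = 1 ↦ 0  <
A = 1/3, B = 0 ↦ 1  ≥
A = 1/3, B = 1/3 ↦ 1  ≥
A = 1/3, B = 2/3 ↦ 2/3  <
A = 1/3, B = 1 ↦ 1/3  <
A = 2/3, B = 0 ↦ 1  ≥
A = 2/3, B = 1/3 ↦ 1  ≥
A = 2/3, B = 2/3 ↦ 1  ≥
A = 2/3, B = 1 ↦ 2/3  <
A = 1, B = 0 ↦ 1  ≥
A = 1, B = 1/3 ↦ 1  ≥
A = 1, B = 2/3 ↦ 1  ≥
A = 1, B = 1 ↦ 1  ≥
So 10 of the 16 assignments meet the threshold.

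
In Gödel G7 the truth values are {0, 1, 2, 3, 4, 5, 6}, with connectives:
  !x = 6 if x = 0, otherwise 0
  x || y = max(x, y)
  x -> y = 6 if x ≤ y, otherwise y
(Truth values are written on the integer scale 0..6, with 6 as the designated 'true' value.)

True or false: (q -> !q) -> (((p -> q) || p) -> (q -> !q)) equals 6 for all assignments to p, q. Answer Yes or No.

Yes

At p = 3, q = 4, for instance:
!q = !4 = 0
q -> !q = 4 -> 0 = 0
p -> q = 3 -> 4 = 6
(p -> q) || p = 6 || 3 = 6
((p -> q) || p) -> (q -> !q) = 6 -> 0 = 0
(q -> !q) -> (((p -> q) || p) -> (q -> !q)) = 0 -> 0 = 6
and checking the remaining 48 assignments likewise gives ≥ 6 in every case.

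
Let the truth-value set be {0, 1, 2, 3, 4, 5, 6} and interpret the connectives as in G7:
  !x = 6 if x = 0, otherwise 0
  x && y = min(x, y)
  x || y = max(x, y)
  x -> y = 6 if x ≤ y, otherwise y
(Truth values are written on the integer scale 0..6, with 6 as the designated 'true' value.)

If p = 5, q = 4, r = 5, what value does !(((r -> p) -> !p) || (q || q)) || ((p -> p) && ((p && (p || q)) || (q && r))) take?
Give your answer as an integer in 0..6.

5

r -> p = 5 -> 5 = 6
!p = !5 = 0
(r -> p) -> !p = 6 -> 0 = 0
q || q = 4 || 4 = 4
((r -> p) -> !p) || (q || q) = 0 || 4 = 4
!(((r -> p) -> !p) || (q || q)) = !4 = 0
p -> p = 5 -> 5 = 6
p || q = 5 || 4 = 5
p && (p || q) = 5 && 5 = 5
q && r = 4 && 5 = 4
(p && (p || q)) || (q && r) = 5 || 4 = 5
(p -> p) && ((p && (p || q)) || (q && r)) = 6 && 5 = 5
!(((r -> p) -> !p) || (q || q)) || ((p -> p) && ((p && (p || q)) || (q && r))) = 0 || 5 = 5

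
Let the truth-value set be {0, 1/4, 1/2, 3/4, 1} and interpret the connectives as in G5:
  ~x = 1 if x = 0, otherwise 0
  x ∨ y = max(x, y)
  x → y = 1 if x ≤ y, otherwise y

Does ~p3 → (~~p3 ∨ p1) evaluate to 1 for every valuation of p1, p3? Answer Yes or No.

Counterexample: take p1 = 0, p3 = 0.
~p3 = ~0 = 1
~p3 = ~0 = 1
~~p3 = ~1 = 0
~~p3 ∨ p1 = 0 ∨ 0 = 0
~p3 → (~~p3 ∨ p1) = 1 → 0 = 0
This gives 0 ≠ 1.

No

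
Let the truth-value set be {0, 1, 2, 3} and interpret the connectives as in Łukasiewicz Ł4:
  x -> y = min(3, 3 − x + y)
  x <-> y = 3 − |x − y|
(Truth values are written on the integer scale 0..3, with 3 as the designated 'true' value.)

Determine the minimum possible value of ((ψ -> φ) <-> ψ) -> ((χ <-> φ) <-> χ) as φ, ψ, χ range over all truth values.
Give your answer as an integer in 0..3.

Take φ = 0, ψ = 1, χ = 0:
ψ -> φ = 1 -> 0 = 2
(ψ -> φ) <-> ψ = 2 <-> 1 = 2
χ <-> φ = 0 <-> 0 = 3
(χ <-> φ) <-> χ = 3 <-> 0 = 0
((ψ -> φ) <-> ψ) -> ((χ <-> φ) <-> χ) = 2 -> 0 = 1
No assignment yields a value below 1, so this is the minimum.

1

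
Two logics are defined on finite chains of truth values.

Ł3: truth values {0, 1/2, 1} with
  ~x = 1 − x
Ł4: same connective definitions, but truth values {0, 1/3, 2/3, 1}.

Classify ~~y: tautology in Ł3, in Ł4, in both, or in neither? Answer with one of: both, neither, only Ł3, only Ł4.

neither

In Ł3: at y = 0 the value is 0 — not a tautology.
In Ł4: at y = 0 the value is 0 — not a tautology.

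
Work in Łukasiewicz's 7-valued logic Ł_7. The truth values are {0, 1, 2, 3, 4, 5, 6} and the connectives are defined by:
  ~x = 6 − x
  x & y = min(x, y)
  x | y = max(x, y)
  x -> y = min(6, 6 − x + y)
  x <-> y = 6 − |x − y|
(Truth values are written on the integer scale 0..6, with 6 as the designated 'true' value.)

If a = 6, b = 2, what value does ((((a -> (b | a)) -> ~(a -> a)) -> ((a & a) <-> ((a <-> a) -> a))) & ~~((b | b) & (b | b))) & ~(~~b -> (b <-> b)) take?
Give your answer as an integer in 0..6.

0

b | a = 2 | 6 = 6
a -> (b | a) = 6 -> 6 = 6
a -> a = 6 -> 6 = 6
~(a -> a) = ~6 = 0
(a -> (b | a)) -> ~(a -> a) = 6 -> 0 = 0
a & a = 6 & 6 = 6
a <-> a = 6 <-> 6 = 6
(a <-> a) -> a = 6 -> 6 = 6
(a & a) <-> ((a <-> a) -> a) = 6 <-> 6 = 6
((a -> (b | a)) -> ~(a -> a)) -> ((a & a) <-> ((a <-> a) -> a)) = 0 -> 6 = 6
b | b = 2 | 2 = 2
b | b = 2 | 2 = 2
(b | b) & (b | b) = 2 & 2 = 2
~((b | b) & (b | b)) = ~2 = 4
~~((b | b) & (b | b)) = ~4 = 2
(((a -> (b | a)) -> ~(a -> a)) -> ((a & a) <-> ((a <-> a) -> a))) & ~~((b | b) & (b | b)) = 6 & 2 = 2
~b = ~2 = 4
~~b = ~4 = 2
b <-> b = 2 <-> 2 = 6
~~b -> (b <-> b) = 2 -> 6 = 6
~(~~b -> (b <-> b)) = ~6 = 0
((((a -> (b | a)) -> ~(a -> a)) -> ((a & a) <-> ((a <-> a) -> a))) & ~~((b | b) & (b | b))) & ~(~~b -> (b <-> b)) = 2 & 0 = 0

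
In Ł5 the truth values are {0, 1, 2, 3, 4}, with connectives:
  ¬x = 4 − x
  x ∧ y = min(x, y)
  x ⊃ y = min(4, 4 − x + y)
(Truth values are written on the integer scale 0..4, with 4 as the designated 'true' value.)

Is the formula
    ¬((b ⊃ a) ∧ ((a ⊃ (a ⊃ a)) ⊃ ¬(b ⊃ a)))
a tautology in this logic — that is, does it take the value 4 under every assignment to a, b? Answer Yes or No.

No

Counterexample: take a = 0, b = 1.
b ⊃ a = 1 ⊃ 0 = 3
a ⊃ a = 0 ⊃ 0 = 4
a ⊃ (a ⊃ a) = 0 ⊃ 4 = 4
b ⊃ a = 1 ⊃ 0 = 3
¬(b ⊃ a) = ¬3 = 1
(a ⊃ (a ⊃ a)) ⊃ ¬(b ⊃ a) = 4 ⊃ 1 = 1
(b ⊃ a) ∧ ((a ⊃ (a ⊃ a)) ⊃ ¬(b ⊃ a)) = 3 ∧ 1 = 1
¬((b ⊃ a) ∧ ((a ⊃ (a ⊃ a)) ⊃ ¬(b ⊃ a))) = ¬1 = 3
This gives 3 ≠ 4.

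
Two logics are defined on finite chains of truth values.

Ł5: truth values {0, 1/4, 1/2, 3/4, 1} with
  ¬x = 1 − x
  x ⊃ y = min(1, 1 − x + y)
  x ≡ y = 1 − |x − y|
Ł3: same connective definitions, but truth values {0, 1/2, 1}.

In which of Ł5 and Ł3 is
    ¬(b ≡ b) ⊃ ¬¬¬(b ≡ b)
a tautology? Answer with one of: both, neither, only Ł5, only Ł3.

both

In Ł5: every assignment gives 1 — tautology.
In Ł3: every assignment gives 1 — tautology.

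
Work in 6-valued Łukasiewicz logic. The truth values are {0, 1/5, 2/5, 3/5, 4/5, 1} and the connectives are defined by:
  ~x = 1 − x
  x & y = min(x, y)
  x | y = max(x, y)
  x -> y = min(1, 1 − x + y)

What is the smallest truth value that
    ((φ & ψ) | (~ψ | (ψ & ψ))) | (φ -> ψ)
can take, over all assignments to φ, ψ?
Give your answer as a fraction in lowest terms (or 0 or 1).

3/5

Take φ = 4/5, ψ = 2/5:
φ & ψ = 4/5 & 2/5 = 2/5
~ψ = ~2/5 = 3/5
ψ & ψ = 2/5 & 2/5 = 2/5
~ψ | (ψ & ψ) = 3/5 | 2/5 = 3/5
(φ & ψ) | (~ψ | (ψ & ψ)) = 2/5 | 3/5 = 3/5
φ -> ψ = 4/5 -> 2/5 = 3/5
((φ & ψ) | (~ψ | (ψ & ψ))) | (φ -> ψ) = 3/5 | 3/5 = 3/5
No assignment yields a value below 3/5, so this is the minimum.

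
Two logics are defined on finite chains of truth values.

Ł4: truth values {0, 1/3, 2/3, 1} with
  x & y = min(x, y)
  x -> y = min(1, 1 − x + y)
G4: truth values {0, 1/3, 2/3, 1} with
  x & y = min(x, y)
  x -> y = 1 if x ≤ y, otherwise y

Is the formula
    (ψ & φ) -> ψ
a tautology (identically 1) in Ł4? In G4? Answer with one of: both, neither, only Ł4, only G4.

both

In Ł4: every assignment gives 1 — tautology.
In G4: every assignment gives 1 — tautology.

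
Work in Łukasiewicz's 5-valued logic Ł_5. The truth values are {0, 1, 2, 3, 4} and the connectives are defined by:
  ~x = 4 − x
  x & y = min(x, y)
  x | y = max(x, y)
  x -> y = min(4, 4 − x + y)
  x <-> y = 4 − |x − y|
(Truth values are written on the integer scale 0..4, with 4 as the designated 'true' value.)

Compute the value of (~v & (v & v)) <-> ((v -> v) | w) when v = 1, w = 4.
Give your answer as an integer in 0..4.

1

~v = ~1 = 3
v & v = 1 & 1 = 1
~v & (v & v) = 3 & 1 = 1
v -> v = 1 -> 1 = 4
(v -> v) | w = 4 | 4 = 4
(~v & (v & v)) <-> ((v -> v) | w) = 1 <-> 4 = 1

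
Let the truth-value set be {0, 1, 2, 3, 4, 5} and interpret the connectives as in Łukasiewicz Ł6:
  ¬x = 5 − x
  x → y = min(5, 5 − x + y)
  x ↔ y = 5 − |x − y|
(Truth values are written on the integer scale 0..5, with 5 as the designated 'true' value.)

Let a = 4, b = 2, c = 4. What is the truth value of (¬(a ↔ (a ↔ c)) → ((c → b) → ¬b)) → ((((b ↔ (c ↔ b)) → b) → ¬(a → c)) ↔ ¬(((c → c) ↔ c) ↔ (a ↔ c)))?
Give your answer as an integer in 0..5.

a ↔ c = 4 ↔ 4 = 5
a ↔ (a ↔ c) = 4 ↔ 5 = 4
¬(a ↔ (a ↔ c)) = ¬4 = 1
c → b = 4 → 2 = 3
¬b = ¬2 = 3
(c → b) → ¬b = 3 → 3 = 5
¬(a ↔ (a ↔ c)) → ((c → b) → ¬b) = 1 → 5 = 5
c ↔ b = 4 ↔ 2 = 3
b ↔ (c ↔ b) = 2 ↔ 3 = 4
(b ↔ (c ↔ b)) → b = 4 → 2 = 3
a → c = 4 → 4 = 5
¬(a → c) = ¬5 = 0
((b ↔ (c ↔ b)) → b) → ¬(a → c) = 3 → 0 = 2
c → c = 4 → 4 = 5
(c → c) ↔ c = 5 ↔ 4 = 4
a ↔ c = 4 ↔ 4 = 5
((c → c) ↔ c) ↔ (a ↔ c) = 4 ↔ 5 = 4
¬(((c → c) ↔ c) ↔ (a ↔ c)) = ¬4 = 1
(((b ↔ (c ↔ b)) → b) → ¬(a → c)) ↔ ¬(((c → c) ↔ c) ↔ (a ↔ c)) = 2 ↔ 1 = 4
(¬(a ↔ (a ↔ c)) → ((c → b) → ¬b)) → ((((b ↔ (c ↔ b)) → b) → ¬(a → c)) ↔ ¬(((c → c) ↔ c) ↔ (a ↔ c))) = 5 → 4 = 4

4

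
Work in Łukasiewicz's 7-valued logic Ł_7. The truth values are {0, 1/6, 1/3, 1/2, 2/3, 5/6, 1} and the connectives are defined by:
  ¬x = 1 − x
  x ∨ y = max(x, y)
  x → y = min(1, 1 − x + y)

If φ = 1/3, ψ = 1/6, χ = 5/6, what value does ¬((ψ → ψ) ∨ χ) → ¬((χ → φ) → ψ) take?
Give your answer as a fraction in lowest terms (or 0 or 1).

ψ → ψ = 1/6 → 1/6 = 1
(ψ → ψ) ∨ χ = 1 ∨ 5/6 = 1
¬((ψ → ψ) ∨ χ) = ¬1 = 0
χ → φ = 5/6 → 1/3 = 1/2
(χ → φ) → ψ = 1/2 → 1/6 = 2/3
¬((χ → φ) → ψ) = ¬2/3 = 1/3
¬((ψ → ψ) ∨ χ) → ¬((χ → φ) → ψ) = 0 → 1/3 = 1

1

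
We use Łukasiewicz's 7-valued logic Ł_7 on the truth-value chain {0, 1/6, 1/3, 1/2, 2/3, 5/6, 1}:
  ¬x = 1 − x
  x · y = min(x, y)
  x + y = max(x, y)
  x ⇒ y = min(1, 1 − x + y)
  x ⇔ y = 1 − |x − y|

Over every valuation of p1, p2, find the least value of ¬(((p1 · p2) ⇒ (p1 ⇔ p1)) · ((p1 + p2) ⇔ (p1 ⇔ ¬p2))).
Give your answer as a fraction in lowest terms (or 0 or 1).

Take p1 = 0, p2 = 0:
p1 · p2 = 0 · 0 = 0
p1 ⇔ p1 = 0 ⇔ 0 = 1
(p1 · p2) ⇒ (p1 ⇔ p1) = 0 ⇒ 1 = 1
p1 + p2 = 0 + 0 = 0
¬p2 = ¬0 = 1
p1 ⇔ ¬p2 = 0 ⇔ 1 = 0
(p1 + p2) ⇔ (p1 ⇔ ¬p2) = 0 ⇔ 0 = 1
((p1 · p2) ⇒ (p1 ⇔ p1)) · ((p1 + p2) ⇔ (p1 ⇔ ¬p2)) = 1 · 1 = 1
¬(((p1 · p2) ⇒ (p1 ⇔ p1)) · ((p1 + p2) ⇔ (p1 ⇔ ¬p2))) = ¬1 = 0
No assignment yields a value below 0, so this is the minimum.

0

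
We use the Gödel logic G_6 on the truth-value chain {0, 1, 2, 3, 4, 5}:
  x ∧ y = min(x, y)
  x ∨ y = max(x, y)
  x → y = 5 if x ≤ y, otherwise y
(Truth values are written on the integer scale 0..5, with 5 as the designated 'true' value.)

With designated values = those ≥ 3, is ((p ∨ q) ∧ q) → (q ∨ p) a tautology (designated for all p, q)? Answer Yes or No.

At p = 4, q = 2, for instance:
p ∨ q = 4 ∨ 2 = 4
(p ∨ q) ∧ q = 4 ∧ 2 = 2
q ∨ p = 2 ∨ 4 = 4
((p ∨ q) ∧ q) → (q ∨ p) = 2 → 4 = 5
and checking the remaining 35 assignments likewise gives ≥ 3 in every case.

Yes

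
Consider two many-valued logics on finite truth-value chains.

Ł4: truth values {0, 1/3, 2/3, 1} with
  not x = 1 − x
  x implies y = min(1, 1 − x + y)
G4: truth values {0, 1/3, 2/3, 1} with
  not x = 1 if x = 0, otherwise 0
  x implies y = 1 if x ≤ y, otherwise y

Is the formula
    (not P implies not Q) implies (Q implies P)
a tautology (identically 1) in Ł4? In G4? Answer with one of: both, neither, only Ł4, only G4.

only Ł4

In Ł4: every assignment gives 1 — tautology.
In G4: at P = 1/3, Q = 2/3 the value is 1/3 — not a tautology.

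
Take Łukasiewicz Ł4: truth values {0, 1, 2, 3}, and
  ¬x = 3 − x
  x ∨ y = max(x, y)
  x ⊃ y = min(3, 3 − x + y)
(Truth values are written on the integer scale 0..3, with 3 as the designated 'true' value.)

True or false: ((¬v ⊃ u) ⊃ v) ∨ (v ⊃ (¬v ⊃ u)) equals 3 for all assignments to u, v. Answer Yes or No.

u = 0, v = 0 ↦ 3
u = 0, v = 1 ↦ 3
u = 0, v = 2 ↦ 3
u = 0, v = 3 ↦ 3
u = 1, v = 0 ↦ 3
u = 1, v = 1 ↦ 3
u = 1, v = 2 ↦ 3
u = 1, v = 3 ↦ 3
u = 2, v = 0 ↦ 3
u = 2, v = 1 ↦ 3
u = 2, v = 2 ↦ 3
u = 2, v = 3 ↦ 3
u = 3, v = 0 ↦ 3
u = 3, v = 1 ↦ 3
u = 3, v = 2 ↦ 3
u = 3, v = 3 ↦ 3
Every assignment gives a value ≥ 3.

Yes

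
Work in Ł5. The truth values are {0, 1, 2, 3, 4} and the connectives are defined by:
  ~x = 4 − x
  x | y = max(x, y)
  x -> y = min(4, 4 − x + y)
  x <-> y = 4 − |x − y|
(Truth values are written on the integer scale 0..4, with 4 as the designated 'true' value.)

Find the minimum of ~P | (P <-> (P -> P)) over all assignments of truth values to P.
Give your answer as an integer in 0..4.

Take P = 2:
~P = ~2 = 2
P -> P = 2 -> 2 = 4
P <-> (P -> P) = 2 <-> 4 = 2
~P | (P <-> (P -> P)) = 2 | 2 = 2
No assignment yields a value below 2, so this is the minimum.

2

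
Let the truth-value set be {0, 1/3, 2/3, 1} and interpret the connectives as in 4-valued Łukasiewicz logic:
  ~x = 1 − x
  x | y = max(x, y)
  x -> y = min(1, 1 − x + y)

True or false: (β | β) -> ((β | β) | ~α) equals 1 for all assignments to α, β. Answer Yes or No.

Yes

α = 0, β = 0 ↦ 1
α = 0, β = 1/3 ↦ 1
α = 0, β = 2/3 ↦ 1
α = 0, β = 1 ↦ 1
α = 1/3, β = 0 ↦ 1
α = 1/3, β = 1/3 ↦ 1
α = 1/3, β = 2/3 ↦ 1
α = 1/3, β = 1 ↦ 1
α = 2/3, β = 0 ↦ 1
α = 2/3, β = 1/3 ↦ 1
α = 2/3, β = 2/3 ↦ 1
α = 2/3, β = 1 ↦ 1
α = 1, β = 0 ↦ 1
α = 1, β = 1/3 ↦ 1
α = 1, β = 2/3 ↦ 1
α = 1, β = 1 ↦ 1
Every assignment gives a value ≥ 1.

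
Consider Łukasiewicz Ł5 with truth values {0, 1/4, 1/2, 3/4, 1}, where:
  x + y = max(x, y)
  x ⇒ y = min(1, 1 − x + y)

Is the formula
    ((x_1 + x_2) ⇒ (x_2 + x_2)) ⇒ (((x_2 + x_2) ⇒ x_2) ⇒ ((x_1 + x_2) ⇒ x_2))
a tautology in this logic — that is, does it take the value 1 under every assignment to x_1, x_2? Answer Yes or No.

Yes

At x_1 = 1/4, x_2 = 1/2, for instance:
x_1 + x_2 = 1/4 + 1/2 = 1/2
x_2 + x_2 = 1/2 + 1/2 = 1/2
(x_1 + x_2) ⇒ (x_2 + x_2) = 1/2 ⇒ 1/2 = 1
(x_2 + x_2) ⇒ x_2 = 1/2 ⇒ 1/2 = 1
(x_1 + x_2) ⇒ x_2 = 1/2 ⇒ 1/2 = 1
((x_2 + x_2) ⇒ x_2) ⇒ ((x_1 + x_2) ⇒ x_2) = 1 ⇒ 1 = 1
((x_1 + x_2) ⇒ (x_2 + x_2)) ⇒ (((x_2 + x_2) ⇒ x_2) ⇒ ((x_1 + x_2) ⇒ x_2)) = 1 ⇒ 1 = 1
and checking the remaining 24 assignments likewise gives ≥ 1 in every case.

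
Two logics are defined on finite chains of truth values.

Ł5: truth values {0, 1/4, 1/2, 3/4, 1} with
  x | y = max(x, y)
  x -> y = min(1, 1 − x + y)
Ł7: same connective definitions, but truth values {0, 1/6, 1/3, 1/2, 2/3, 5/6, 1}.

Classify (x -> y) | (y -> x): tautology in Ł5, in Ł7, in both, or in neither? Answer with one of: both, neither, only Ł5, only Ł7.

both

In Ł5: every assignment gives 1 — tautology.
In Ł7: every assignment gives 1 — tautology.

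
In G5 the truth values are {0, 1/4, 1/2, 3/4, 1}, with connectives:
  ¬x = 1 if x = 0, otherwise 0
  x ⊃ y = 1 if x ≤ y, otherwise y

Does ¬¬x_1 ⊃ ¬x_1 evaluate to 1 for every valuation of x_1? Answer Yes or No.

Counterexample: take x_1 = 1/4.
¬x_1 = ¬1/4 = 0
¬¬x_1 = ¬0 = 1
¬x_1 = ¬1/4 = 0
¬¬x_1 ⊃ ¬x_1 = 1 ⊃ 0 = 0
This gives 0 ≠ 1.

No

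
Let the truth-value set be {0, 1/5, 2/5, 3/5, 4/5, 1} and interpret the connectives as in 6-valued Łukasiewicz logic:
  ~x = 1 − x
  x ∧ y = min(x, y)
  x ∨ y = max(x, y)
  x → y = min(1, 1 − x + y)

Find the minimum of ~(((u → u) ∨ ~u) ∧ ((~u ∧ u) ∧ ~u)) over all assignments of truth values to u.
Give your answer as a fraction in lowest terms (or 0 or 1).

Take u = 2/5:
u → u = 2/5 → 2/5 = 1
~u = ~2/5 = 3/5
(u → u) ∨ ~u = 1 ∨ 3/5 = 1
~u = ~2/5 = 3/5
~u ∧ u = 3/5 ∧ 2/5 = 2/5
~u = ~2/5 = 3/5
(~u ∧ u) ∧ ~u = 2/5 ∧ 3/5 = 2/5
((u → u) ∨ ~u) ∧ ((~u ∧ u) ∧ ~u) = 1 ∧ 2/5 = 2/5
~(((u → u) ∨ ~u) ∧ ((~u ∧ u) ∧ ~u)) = ~2/5 = 3/5
No assignment yields a value below 3/5, so this is the minimum.

3/5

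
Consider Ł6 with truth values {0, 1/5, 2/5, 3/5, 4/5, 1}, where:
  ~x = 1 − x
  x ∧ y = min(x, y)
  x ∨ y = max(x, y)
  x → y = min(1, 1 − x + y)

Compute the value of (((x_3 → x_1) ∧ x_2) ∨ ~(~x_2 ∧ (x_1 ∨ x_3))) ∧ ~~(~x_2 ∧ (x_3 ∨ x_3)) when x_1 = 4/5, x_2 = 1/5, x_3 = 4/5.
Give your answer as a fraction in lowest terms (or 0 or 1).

x_3 → x_1 = 4/5 → 4/5 = 1
(x_3 → x_1) ∧ x_2 = 1 ∧ 1/5 = 1/5
~x_2 = ~1/5 = 4/5
x_1 ∨ x_3 = 4/5 ∨ 4/5 = 4/5
~x_2 ∧ (x_1 ∨ x_3) = 4/5 ∧ 4/5 = 4/5
~(~x_2 ∧ (x_1 ∨ x_3)) = ~4/5 = 1/5
((x_3 → x_1) ∧ x_2) ∨ ~(~x_2 ∧ (x_1 ∨ x_3)) = 1/5 ∨ 1/5 = 1/5
~x_2 = ~1/5 = 4/5
x_3 ∨ x_3 = 4/5 ∨ 4/5 = 4/5
~x_2 ∧ (x_3 ∨ x_3) = 4/5 ∧ 4/5 = 4/5
~(~x_2 ∧ (x_3 ∨ x_3)) = ~4/5 = 1/5
~~(~x_2 ∧ (x_3 ∨ x_3)) = ~1/5 = 4/5
(((x_3 → x_1) ∧ x_2) ∨ ~(~x_2 ∧ (x_1 ∨ x_3))) ∧ ~~(~x_2 ∧ (x_3 ∨ x_3)) = 1/5 ∧ 4/5 = 1/5

1/5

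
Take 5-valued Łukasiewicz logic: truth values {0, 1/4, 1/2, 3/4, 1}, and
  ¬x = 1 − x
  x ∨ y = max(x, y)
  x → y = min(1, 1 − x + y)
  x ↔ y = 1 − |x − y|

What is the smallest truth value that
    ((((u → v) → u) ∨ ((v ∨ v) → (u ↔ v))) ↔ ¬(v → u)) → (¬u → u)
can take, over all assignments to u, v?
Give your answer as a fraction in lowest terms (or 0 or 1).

Take u = 0, v = 3/4:
u → v = 0 → 3/4 = 1
(u → v) → u = 1 → 0 = 0
v ∨ v = 3/4 ∨ 3/4 = 3/4
u ↔ v = 0 ↔ 3/4 = 1/4
(v ∨ v) → (u ↔ v) = 3/4 → 1/4 = 1/2
((u → v) → u) ∨ ((v ∨ v) → (u ↔ v)) = 0 ∨ 1/2 = 1/2
v → u = 3/4 → 0 = 1/4
¬(v → u) = ¬1/4 = 3/4
(((u → v) → u) ∨ ((v ∨ v) → (u ↔ v))) ↔ ¬(v → u) = 1/2 ↔ 3/4 = 3/4
¬u = ¬0 = 1
¬u → u = 1 → 0 = 0
((((u → v) → u) ∨ ((v ∨ v) → (u ↔ v))) ↔ ¬(v → u)) → (¬u → u) = 3/4 → 0 = 1/4
No assignment yields a value below 1/4, so this is the minimum.

1/4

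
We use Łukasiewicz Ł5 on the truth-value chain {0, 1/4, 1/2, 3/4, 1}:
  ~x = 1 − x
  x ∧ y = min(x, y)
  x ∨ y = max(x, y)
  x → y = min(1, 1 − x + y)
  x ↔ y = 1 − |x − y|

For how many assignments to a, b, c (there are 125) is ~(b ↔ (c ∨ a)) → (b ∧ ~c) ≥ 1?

value 1: 74 assignments (counts)
value 3/4: 16 assignments
value 1/2: 14 assignments
value 1/4: 12 assignments
value 0: 9 assignments
So 74 of the 125 assignments meet the threshold.

74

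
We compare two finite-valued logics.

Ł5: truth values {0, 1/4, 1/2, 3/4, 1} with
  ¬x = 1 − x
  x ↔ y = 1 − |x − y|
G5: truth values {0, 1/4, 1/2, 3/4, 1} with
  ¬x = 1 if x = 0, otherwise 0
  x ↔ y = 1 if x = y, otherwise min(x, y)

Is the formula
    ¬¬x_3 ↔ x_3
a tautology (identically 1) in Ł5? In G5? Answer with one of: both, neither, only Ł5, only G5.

only Ł5

In Ł5: every assignment gives 1 — tautology.
In G5: at x_3 = 1/4 the value is 1/4 — not a tautology.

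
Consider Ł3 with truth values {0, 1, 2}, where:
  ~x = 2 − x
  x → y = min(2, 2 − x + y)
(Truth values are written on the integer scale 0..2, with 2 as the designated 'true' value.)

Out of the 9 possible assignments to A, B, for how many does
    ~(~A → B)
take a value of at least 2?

A = 0, B = 0 ↦ 2  ≥
A = 0, B = 1 ↦ 1  <
A = 0, B = 2 ↦ 0  <
A = 1, B = 0 ↦ 1  <
A = 1, B = 1 ↦ 0  <
A = 1, B = 2 ↦ 0  <
A = 2, B = 0 ↦ 0  <
A = 2, B = 1 ↦ 0  <
A = 2, B = 2 ↦ 0  <
So 1 of the 9 assignments meets the threshold.

1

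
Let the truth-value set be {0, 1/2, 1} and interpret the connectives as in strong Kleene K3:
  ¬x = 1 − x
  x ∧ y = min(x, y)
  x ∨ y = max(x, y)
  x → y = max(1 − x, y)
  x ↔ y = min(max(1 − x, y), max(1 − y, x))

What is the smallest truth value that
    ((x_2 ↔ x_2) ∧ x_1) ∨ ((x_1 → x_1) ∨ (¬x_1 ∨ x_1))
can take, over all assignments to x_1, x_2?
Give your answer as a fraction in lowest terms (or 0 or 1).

Take x_1 = 1/2, x_2 = 0:
x_2 ↔ x_2 = 0 ↔ 0 = 1
(x_2 ↔ x_2) ∧ x_1 = 1 ∧ 1/2 = 1/2
x_1 → x_1 = 1/2 → 1/2 = 1/2
¬x_1 = ¬1/2 = 1/2
¬x_1 ∨ x_1 = 1/2 ∨ 1/2 = 1/2
(x_1 → x_1) ∨ (¬x_1 ∨ x_1) = 1/2 ∨ 1/2 = 1/2
((x_2 ↔ x_2) ∧ x_1) ∨ ((x_1 → x_1) ∨ (¬x_1 ∨ x_1)) = 1/2 ∨ 1/2 = 1/2
No assignment yields a value below 1/2, so this is the minimum.

1/2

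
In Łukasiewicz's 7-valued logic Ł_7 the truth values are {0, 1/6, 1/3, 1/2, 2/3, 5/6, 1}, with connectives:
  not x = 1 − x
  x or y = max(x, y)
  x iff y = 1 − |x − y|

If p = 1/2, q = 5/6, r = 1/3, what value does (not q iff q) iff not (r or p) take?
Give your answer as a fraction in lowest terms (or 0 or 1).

5/6

not q = not 5/6 = 1/6
not q iff q = 1/6 iff 5/6 = 1/3
r or p = 1/3 or 1/2 = 1/2
not (r or p) = not 1/2 = 1/2
(not q iff q) iff not (r or p) = 1/3 iff 1/2 = 5/6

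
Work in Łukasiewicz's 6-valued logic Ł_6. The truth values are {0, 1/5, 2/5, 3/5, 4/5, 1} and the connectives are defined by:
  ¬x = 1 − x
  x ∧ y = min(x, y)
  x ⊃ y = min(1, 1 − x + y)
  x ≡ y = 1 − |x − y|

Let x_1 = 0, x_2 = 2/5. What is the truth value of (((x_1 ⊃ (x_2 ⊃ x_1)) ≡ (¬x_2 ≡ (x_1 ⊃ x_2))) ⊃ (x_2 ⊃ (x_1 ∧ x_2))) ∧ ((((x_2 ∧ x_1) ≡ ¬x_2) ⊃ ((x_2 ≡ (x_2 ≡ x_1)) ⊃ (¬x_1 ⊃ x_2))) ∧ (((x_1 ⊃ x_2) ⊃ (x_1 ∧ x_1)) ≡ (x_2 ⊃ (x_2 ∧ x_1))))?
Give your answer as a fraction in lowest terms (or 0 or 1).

x_2 ⊃ x_1 = 2/5 ⊃ 0 = 3/5
x_1 ⊃ (x_2 ⊃ x_1) = 0 ⊃ 3/5 = 1
¬x_2 = ¬2/5 = 3/5
x_1 ⊃ x_2 = 0 ⊃ 2/5 = 1
¬x_2 ≡ (x_1 ⊃ x_2) = 3/5 ≡ 1 = 3/5
(x_1 ⊃ (x_2 ⊃ x_1)) ≡ (¬x_2 ≡ (x_1 ⊃ x_2)) = 1 ≡ 3/5 = 3/5
x_1 ∧ x_2 = 0 ∧ 2/5 = 0
x_2 ⊃ (x_1 ∧ x_2) = 2/5 ⊃ 0 = 3/5
((x_1 ⊃ (x_2 ⊃ x_1)) ≡ (¬x_2 ≡ (x_1 ⊃ x_2))) ⊃ (x_2 ⊃ (x_1 ∧ x_2)) = 3/5 ⊃ 3/5 = 1
x_2 ∧ x_1 = 2/5 ∧ 0 = 0
¬x_2 = ¬2/5 = 3/5
(x_2 ∧ x_1) ≡ ¬x_2 = 0 ≡ 3/5 = 2/5
x_2 ≡ x_1 = 2/5 ≡ 0 = 3/5
x_2 ≡ (x_2 ≡ x_1) = 2/5 ≡ 3/5 = 4/5
¬x_1 = ¬0 = 1
¬x_1 ⊃ x_2 = 1 ⊃ 2/5 = 2/5
(x_2 ≡ (x_2 ≡ x_1)) ⊃ (¬x_1 ⊃ x_2) = 4/5 ⊃ 2/5 = 3/5
((x_2 ∧ x_1) ≡ ¬x_2) ⊃ ((x_2 ≡ (x_2 ≡ x_1)) ⊃ (¬x_1 ⊃ x_2)) = 2/5 ⊃ 3/5 = 1
x_1 ⊃ x_2 = 0 ⊃ 2/5 = 1
x_1 ∧ x_1 = 0 ∧ 0 = 0
(x_1 ⊃ x_2) ⊃ (x_1 ∧ x_1) = 1 ⊃ 0 = 0
x_2 ∧ x_1 = 2/5 ∧ 0 = 0
x_2 ⊃ (x_2 ∧ x_1) = 2/5 ⊃ 0 = 3/5
((x_1 ⊃ x_2) ⊃ (x_1 ∧ x_1)) ≡ (x_2 ⊃ (x_2 ∧ x_1)) = 0 ≡ 3/5 = 2/5
(((x_2 ∧ x_1) ≡ ¬x_2) ⊃ ((x_2 ≡ (x_2 ≡ x_1)) ⊃ (¬x_1 ⊃ x_2))) ∧ (((x_1 ⊃ x_2) ⊃ (x_1 ∧ x_1)) ≡ (x_2 ⊃ (x_2 ∧ x_1))) = 1 ∧ 2/5 = 2/5
(((x_1 ⊃ (x_2 ⊃ x_1)) ≡ (¬x_2 ≡ (x_1 ⊃ x_2))) ⊃ (x_2 ⊃ (x_1 ∧ x_2))) ∧ ((((x_2 ∧ x_1) ≡ ¬x_2) ⊃ ((x_2 ≡ (x_2 ≡ x_1)) ⊃ (¬x_1 ⊃ x_2))) ∧ (((x_1 ⊃ x_2) ⊃ (x_1 ∧ x_1)) ≡ (x_2 ⊃ (x_2 ∧ x_1)))) = 1 ∧ 2/5 = 2/5

2/5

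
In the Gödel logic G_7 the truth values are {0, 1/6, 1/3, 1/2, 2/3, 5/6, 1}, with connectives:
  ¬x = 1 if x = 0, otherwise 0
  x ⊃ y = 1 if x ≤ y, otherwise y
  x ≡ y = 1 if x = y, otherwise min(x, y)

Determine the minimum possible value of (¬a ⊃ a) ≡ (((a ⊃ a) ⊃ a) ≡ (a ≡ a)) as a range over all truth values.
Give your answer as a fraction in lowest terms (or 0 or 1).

Take a = 1/6:
¬a = ¬1/6 = 0
¬a ⊃ a = 0 ⊃ 1/6 = 1
a ⊃ a = 1/6 ⊃ 1/6 = 1
(a ⊃ a) ⊃ a = 1 ⊃ 1/6 = 1/6
a ≡ a = 1/6 ≡ 1/6 = 1
((a ⊃ a) ⊃ a) ≡ (a ≡ a) = 1/6 ≡ 1 = 1/6
(¬a ⊃ a) ≡ (((a ⊃ a) ⊃ a) ≡ (a ≡ a)) = 1 ≡ 1/6 = 1/6
No assignment yields a value below 1/6, so this is the minimum.

1/6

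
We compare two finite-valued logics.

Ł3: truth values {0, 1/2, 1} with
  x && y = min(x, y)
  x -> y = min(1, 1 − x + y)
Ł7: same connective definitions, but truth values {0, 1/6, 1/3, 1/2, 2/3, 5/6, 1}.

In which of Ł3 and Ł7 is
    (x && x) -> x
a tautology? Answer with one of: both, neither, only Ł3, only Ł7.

both

In Ł3: every assignment gives 1 — tautology.
In Ł7: every assignment gives 1 — tautology.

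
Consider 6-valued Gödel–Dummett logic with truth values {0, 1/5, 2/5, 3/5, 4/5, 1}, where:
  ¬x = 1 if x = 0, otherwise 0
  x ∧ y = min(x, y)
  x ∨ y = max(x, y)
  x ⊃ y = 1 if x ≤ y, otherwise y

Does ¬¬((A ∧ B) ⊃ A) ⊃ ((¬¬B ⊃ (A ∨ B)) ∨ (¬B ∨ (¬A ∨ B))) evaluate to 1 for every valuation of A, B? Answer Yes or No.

Counterexample: take A = 1/5, B = 1/5.
A ∧ B = 1/5 ∧ 1/5 = 1/5
(A ∧ B) ⊃ A = 1/5 ⊃ 1/5 = 1
¬((A ∧ B) ⊃ A) = ¬1 = 0
¬¬((A ∧ B) ⊃ A) = ¬0 = 1
¬B = ¬1/5 = 0
¬¬B = ¬0 = 1
A ∨ B = 1/5 ∨ 1/5 = 1/5
¬¬B ⊃ (A ∨ B) = 1 ⊃ 1/5 = 1/5
¬B = ¬1/5 = 0
¬A = ¬1/5 = 0
¬A ∨ B = 0 ∨ 1/5 = 1/5
¬B ∨ (¬A ∨ B) = 0 ∨ 1/5 = 1/5
(¬¬B ⊃ (A ∨ B)) ∨ (¬B ∨ (¬A ∨ B)) = 1/5 ∨ 1/5 = 1/5
¬¬((A ∧ B) ⊃ A) ⊃ ((¬¬B ⊃ (A ∨ B)) ∨ (¬B ∨ (¬A ∨ B))) = 1 ⊃ 1/5 = 1/5
This gives 1/5 ≠ 1.

No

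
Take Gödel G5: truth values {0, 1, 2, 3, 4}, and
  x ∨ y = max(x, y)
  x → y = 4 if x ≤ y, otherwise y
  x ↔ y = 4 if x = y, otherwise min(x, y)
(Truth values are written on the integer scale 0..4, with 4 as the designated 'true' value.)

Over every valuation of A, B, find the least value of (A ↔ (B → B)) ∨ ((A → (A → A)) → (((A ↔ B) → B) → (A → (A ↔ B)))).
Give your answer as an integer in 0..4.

Take A = 1, B = 0:
B → B = 0 → 0 = 4
A ↔ (B → B) = 1 ↔ 4 = 1
A → A = 1 → 1 = 4
A → (A → A) = 1 → 4 = 4
A ↔ B = 1 ↔ 0 = 0
(A ↔ B) → B = 0 → 0 = 4
A ↔ B = 1 ↔ 0 = 0
A → (A ↔ B) = 1 → 0 = 0
((A ↔ B) → B) → (A → (A ↔ B)) = 4 → 0 = 0
(A → (A → A)) → (((A ↔ B) → B) → (A → (A ↔ B))) = 4 → 0 = 0
(A ↔ (B → B)) ∨ ((A → (A → A)) → (((A ↔ B) → B) → (A → (A ↔ B)))) = 1 ∨ 0 = 1
No assignment yields a value below 1, so this is the minimum.

1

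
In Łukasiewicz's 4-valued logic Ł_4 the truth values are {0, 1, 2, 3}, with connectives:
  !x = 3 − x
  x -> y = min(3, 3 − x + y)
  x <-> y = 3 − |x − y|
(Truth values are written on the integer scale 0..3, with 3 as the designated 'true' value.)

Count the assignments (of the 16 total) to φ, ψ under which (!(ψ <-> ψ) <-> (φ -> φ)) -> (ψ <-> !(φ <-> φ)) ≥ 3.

16

φ = 0, ψ = 0 ↦ 3  ≥
φ = 0, ψ = 1 ↦ 3  ≥
φ = 0, ψ = 2 ↦ 3  ≥
φ = 0, ψ = 3 ↦ 3  ≥
φ = 1, ψ = 0 ↦ 3  ≥
φ = 1, ψ = 1 ↦ 3  ≥
φ = 1, ψ = 2 ↦ 3  ≥
φ = 1, ψ = 3 ↦ 3  ≥
φ = 2, ψ = 0 ↦ 3  ≥
φ = 2, ψ = 1 ↦ 3  ≥
φ = 2, ψ = 2 ↦ 3  ≥
φ = 2, ψ = 3 ↦ 3  ≥
φ = 3, ψ = 0 ↦ 3  ≥
φ = 3, ψ = 1 ↦ 3  ≥
φ = 3, ψ = 2 ↦ 3  ≥
φ = 3, ψ = 3 ↦ 3  ≥
So 16 of the 16 assignments meet the threshold.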